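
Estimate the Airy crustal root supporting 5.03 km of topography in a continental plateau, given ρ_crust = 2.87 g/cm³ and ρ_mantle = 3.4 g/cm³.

Balancing pressure at the compensation depth: the weight of the topography is balanced by the buoyancy of the root, ρ_c h = (ρ_m − ρ_c) r.
r = h · ρ_c / (ρ_m − ρ_c) = 5.03 km × 2.87 / (3.4 − 2.87) = 27.2 km.

27.2 km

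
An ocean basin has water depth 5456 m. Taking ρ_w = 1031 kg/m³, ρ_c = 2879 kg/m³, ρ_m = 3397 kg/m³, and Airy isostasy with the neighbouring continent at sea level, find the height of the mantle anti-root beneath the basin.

19500 m

By Archimedes' principle applied to the lithosphere: replacing crust with seawater at the top is compensated by replacing crust with mantle at the base: d (ρ_c − ρ_w) = a (ρ_m − ρ_c).
a = d (ρ_c − ρ_w)/(ρ_m − ρ_c) = 5456 m × 1848/518 = 19500 m.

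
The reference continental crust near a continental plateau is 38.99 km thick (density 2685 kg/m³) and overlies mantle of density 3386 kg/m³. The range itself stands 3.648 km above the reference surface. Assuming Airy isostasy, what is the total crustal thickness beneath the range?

Root depth r = h ρ_c / (ρ_m − ρ_c) = 3.648 km × 2685 / 701 = 13.97 km.
Total thickness = T + h + r = 38.99 km + 3.648 km + 13.97 km = 56.6 km.

56.6 km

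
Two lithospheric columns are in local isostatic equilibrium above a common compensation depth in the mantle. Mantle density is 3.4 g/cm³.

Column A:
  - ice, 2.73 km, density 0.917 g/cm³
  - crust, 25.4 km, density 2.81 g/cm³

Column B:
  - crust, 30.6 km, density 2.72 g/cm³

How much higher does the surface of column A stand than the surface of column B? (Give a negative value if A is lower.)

0.281 km

For any compensation level in the mantle, the mantle terms cancel and isostasy reduces to e = (Σt_A − Σt_B) − (Σ(ρt)_A − Σ(ρt)_B) / ρ_m.
Σt_A = 28.13 km; Σt_B = 30.6 km; Σ(ρt)_A = 73.87741; Σ(ρt)_B = 83.232 (in km·g/cm³).
e = (28.13 − 30.6) − (73.87741 − 83.232) / 3.4 = 0.281 km.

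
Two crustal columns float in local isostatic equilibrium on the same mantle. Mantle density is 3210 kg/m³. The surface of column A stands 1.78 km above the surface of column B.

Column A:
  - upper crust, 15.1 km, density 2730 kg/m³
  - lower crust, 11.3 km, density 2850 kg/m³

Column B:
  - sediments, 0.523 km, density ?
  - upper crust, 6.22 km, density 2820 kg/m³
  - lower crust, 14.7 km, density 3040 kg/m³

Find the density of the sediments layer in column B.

Take the compensation level at the base of the deeper column (depth z_c below the surface of column A) and equate Σ ρ_i t_i down to z_c; mantle fills any gap and the z_c terms cancel.
Column A: 15.1×2730 + 11.3×2850 + (z_c − 26.4)×3210
Column B: 1.78×0 + 0.523×ρ + 6.22×2820 + 14.7×3040 + (z_c − 1.78 − 21.443)×3210
The z_c×3210 term appears on both sides and cancels. Collect the known terms of each column as K = Σ(ρt)_known − 3210 × (depth of known layers): K_A = 73428 − 3210×26.4 = −11316; K_B = 62228.4 − 3210×(1.78 + 21.443) = −12317.43.
Balance: K_A = K_B + 0.523×ρ, so ρ = (K_A − K_B)/0.523 = 1001.43/0.523 = 1910 kg/m³.

1910 kg/m³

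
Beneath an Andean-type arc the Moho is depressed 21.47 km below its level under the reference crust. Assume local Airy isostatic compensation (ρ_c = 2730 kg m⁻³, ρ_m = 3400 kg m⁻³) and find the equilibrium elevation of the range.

5.27 km

Equating mass per unit area of the two columns: ρ_c h = (ρ_m − ρ_c) r.
h = r (ρ_m − ρ_c) / ρ_c = 21.47 km × (3400 − 2730) / 2730 = 5.27 km.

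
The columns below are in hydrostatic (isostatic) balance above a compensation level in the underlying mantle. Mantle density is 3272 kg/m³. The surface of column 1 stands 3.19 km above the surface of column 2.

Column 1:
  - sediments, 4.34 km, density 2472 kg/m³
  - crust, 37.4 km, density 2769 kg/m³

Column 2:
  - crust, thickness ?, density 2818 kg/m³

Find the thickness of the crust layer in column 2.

26.1 km

Take the compensation level at the base of the deeper column (depth z_c below the surface of column 1) and equate Σ ρ_i t_i down to z_c; mantle fills any gap and the z_c terms cancel.
Column 1: 4.34×2472 + 37.4×2769 + (z_c − 41.74)×3272
Column 2: 3.19×0 + x×2818 + (z_c − 3.19 − 0 − x)×3272
The z_c×3272 term appears on both sides and cancels. Collect the known terms of each column as K = Σ(ρt)_known − 3272 × (depth of known layers): K_1 = 114289.08 − 3272×41.74 = −22284.2; K_2 = 0 − 3272×(3.19 + 0) = −10437.68.
Balance: K_1 = K_2 − x×(3272 − 2818), so x = (K_2 − K_1)/(3272 − 2818) = 11846.5/454 = 26.1 km.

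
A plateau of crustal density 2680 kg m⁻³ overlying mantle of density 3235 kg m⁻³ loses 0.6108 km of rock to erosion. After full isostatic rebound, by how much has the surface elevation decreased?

Rebound u = e ρ_c/ρ_m = 0.6108 km × 2680/3235 = 0.506 km.
Net surface drop = e − u = 0.6108 km − 0.506 km = e (ρ_m − ρ_c)/ρ_m = 0.105 km.

0.105 km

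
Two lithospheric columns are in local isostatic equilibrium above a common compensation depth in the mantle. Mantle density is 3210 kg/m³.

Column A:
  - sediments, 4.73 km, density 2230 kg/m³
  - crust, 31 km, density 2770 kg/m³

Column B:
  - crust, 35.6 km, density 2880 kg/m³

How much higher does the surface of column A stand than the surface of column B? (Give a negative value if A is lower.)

2.03 km

For any compensation level in the mantle, the mantle terms cancel and isostasy reduces to e = (Σt_A − Σt_B) − (Σ(ρt)_A − Σ(ρt)_B) / ρ_m.
Σt_A = 35.73 km; Σt_B = 35.6 km; Σ(ρt)_A = 96417.9; Σ(ρt)_B = 102528 (in km·kg/m³).
e = (35.73 − 35.6) − (96417.9 − 102528) / 3210 = 2.03 km.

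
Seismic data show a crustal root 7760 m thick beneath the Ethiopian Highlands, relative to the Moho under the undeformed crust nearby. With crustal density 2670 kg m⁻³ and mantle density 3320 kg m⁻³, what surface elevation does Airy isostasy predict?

By Archimedes' principle applied to the lithosphere: ρ_c h = (ρ_m − ρ_c) r.
h = r (ρ_m − ρ_c) / ρ_c = 7760 m × (3320 − 2670) / 2670 = 1890 m.

1890 m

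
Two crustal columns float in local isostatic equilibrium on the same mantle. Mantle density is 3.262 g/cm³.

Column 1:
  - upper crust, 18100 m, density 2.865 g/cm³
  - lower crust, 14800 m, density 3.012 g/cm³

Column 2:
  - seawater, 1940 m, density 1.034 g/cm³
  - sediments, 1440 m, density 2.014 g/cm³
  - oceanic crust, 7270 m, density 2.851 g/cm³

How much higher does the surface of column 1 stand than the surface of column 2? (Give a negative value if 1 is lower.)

For any compensation level in the mantle, the mantle terms cancel and isostasy reduces to e = (Σt_1 − Σt_2) − (Σ(ρt)_1 − Σ(ρt)_2) / ρ_m.
Σt_1 = 32900 m; Σt_2 = 10650 m; Σ(ρt)_1 = 96434.1; Σ(ρt)_2 = 25632.89 (in m·g/cm³).
e = (32900 − 10650) − (96434.1 − 25632.89) / 3.262 = 545 m.

545 m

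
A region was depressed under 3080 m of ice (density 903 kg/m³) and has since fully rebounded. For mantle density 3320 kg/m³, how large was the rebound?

838 m

Removing the load lets mantle flow back in; uplift u satisfies ρ_ice t = ρ_m u.
u = t ρ_ice/ρ_m = 3080 m × 903/3320 = 838 m.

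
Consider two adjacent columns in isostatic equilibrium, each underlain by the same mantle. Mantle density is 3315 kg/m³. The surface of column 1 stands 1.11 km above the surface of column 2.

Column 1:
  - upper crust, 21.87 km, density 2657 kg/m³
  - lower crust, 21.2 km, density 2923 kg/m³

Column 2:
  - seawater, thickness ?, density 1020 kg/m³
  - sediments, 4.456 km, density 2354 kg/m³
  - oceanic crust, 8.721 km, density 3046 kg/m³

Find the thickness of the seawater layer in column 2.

5.4 km

Take the compensation level at the base of the deeper column (depth z_c below the surface of column 1) and equate Σ ρ_i t_i down to z_c; mantle fills any gap and the z_c terms cancel.
Column 1: 21.87×2657 + 21.2×2923 + (z_c − 43.07)×3315
Column 2: 1.11×0 + x×1020 + 4.456×2354 + 8.721×3046 + (z_c − 1.11 − 13.177 − x)×3315
The z_c×3315 term appears on both sides and cancels. Collect the known terms of each column as K = Σ(ρt)_known − 3315 × (depth of known layers): K_1 = 120076.19 − 3315×43.07 = −22700.86; K_2 = 37053.59 − 3315×(1.11 + 13.177) = −10307.815.
Balance: K_1 = K_2 − x×(3315 − 1020), so x = (K_2 − K_1)/(3315 − 1020) = 12393/2295 = 5.4 km.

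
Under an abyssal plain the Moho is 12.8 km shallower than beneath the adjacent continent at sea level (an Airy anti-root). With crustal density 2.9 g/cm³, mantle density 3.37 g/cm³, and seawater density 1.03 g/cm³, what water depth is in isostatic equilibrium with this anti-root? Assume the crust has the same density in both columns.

Replacing a thickness d of crust by seawater at the top must be balanced by replacing crust with mantle at the base: d (ρ_c − ρ_w) = a (ρ_m − ρ_c).
d = a (ρ_m − ρ_c)/(ρ_c − ρ_w) = 12.8 km × 0.47/1.87 = 3.22 km.

3.22 km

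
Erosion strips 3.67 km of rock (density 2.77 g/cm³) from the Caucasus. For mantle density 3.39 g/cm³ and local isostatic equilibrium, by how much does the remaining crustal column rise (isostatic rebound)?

Unloading: uplift u = e ρ_c/ρ_m = 3.67 km × 2.77/3.39 = 3 km.

3 km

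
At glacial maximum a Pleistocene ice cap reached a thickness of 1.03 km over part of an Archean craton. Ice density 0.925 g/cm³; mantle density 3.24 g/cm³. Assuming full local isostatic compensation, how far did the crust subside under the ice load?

Balancing pressure at the compensation depth: the ice load ρ_ice t is balanced by mantle displaced below, ρ_m s.
s = t ρ_ice / ρ_m = 1.03 km × 0.925/3.24 = 0.294 km.

0.294 km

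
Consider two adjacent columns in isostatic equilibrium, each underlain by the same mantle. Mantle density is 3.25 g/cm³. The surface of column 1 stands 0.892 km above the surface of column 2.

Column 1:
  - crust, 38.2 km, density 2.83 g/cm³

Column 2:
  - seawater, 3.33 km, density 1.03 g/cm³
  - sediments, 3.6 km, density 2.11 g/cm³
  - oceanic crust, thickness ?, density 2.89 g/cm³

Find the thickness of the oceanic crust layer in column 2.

4.58 km

Take the compensation level at the base of the deeper column (depth z_c below the surface of column 1) and equate Σ ρ_i t_i down to z_c; mantle fills any gap and the z_c terms cancel.
Column 1: 38.2×2.83 + (z_c − 38.2)×3.25
Column 2: 0.892×0 + 3.33×1.03 + 3.6×2.11 + x×2.89 + (z_c − 0.892 − 6.93 − x)×3.25
The z_c×3.25 term appears on both sides and cancels. Collect the known terms of each column as K = Σ(ρt)_known − 3.25 × (depth of known layers): K_1 = 108.106 − 3.25×38.2 = −16.044; K_2 = 11.0259 − 3.25×(0.892 + 6.93) = −14.3956.
Balance: K_1 = K_2 − x×(3.25 − 2.89), so x = (K_2 − K_1)/(3.25 − 2.89) = 1.6484/0.36 = 4.58 km.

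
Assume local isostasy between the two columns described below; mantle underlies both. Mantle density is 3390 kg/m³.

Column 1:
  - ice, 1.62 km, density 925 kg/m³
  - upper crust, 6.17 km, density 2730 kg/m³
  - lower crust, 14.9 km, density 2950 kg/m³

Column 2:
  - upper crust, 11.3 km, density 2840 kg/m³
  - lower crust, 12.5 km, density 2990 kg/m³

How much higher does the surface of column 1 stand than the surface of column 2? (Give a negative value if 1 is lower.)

For any compensation level in the mantle, the mantle terms cancel and isostasy reduces to e = (Σt_1 − Σt_2) − (Σ(ρt)_1 − Σ(ρt)_2) / ρ_m.
Σt_1 = 22.69 km; Σt_2 = 23.8 km; Σ(ρt)_1 = 62297.6; Σ(ρt)_2 = 69467 (in km·kg/m³).
e = (22.69 − 23.8) − (62297.6 − 69467) / 3390 = 1 km.

1 km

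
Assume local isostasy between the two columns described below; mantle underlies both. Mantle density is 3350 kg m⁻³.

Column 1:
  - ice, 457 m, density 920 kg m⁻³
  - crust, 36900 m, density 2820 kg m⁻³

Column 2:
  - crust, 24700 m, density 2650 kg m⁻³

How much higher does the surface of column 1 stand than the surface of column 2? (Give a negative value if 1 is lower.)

For any compensation level in the mantle, the mantle terms cancel and isostasy reduces to e = (Σt_1 − Σt_2) − (Σ(ρt)_1 − Σ(ρt)_2) / ρ_m.
Σt_1 = 37357 m; Σt_2 = 24700 m; Σ(ρt)_1 = 104478440; Σ(ρt)_2 = 65455000 (in m·kg m⁻³).
e = (37357 − 24700) − (104478440 − 65455000) / 3350 = 1010 m.

1010 m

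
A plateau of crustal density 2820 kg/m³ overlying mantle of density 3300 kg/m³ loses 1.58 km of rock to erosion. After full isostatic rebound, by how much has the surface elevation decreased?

0.23 km

Rebound u = e ρ_c/ρ_m = 1.58 km × 2820/3300 = 1.35 km.
Net surface drop = e − u = 1.58 km − 1.35 km = e (ρ_m − ρ_c)/ρ_m = 0.23 km.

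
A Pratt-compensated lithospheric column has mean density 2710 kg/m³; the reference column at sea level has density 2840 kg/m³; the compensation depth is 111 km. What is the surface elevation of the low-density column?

ρ_ref D = ρ (D + h) → h = D (ρ_ref − ρ)/ρ.
h = 111 km × (2840 − 2710)/2710 = 5.32 km.

5.32 km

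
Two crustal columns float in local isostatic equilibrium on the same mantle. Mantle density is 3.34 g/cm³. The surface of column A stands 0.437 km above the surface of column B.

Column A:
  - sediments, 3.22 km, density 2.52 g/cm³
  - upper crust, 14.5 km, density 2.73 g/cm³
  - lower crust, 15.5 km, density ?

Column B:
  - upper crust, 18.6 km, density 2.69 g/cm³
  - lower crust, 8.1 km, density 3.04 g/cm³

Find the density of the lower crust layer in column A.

Take the compensation level at the base of the deeper column (depth z_c below the surface of column A) and equate Σ ρ_i t_i down to z_c; mantle fills any gap and the z_c terms cancel.
Column A: 3.22×2.52 + 14.5×2.73 + 15.5×ρ + (z_c − 33.22)×3.34
Column B: 0.437×0 + 18.6×2.69 + 8.1×3.04 + (z_c − 0.437 − 26.7)×3.34
The z_c×3.34 term appears on both sides and cancels. Collect the known terms of each column as K = Σ(ρt)_known − 3.34 × (depth of known layers): K_A = 47.6994 − 3.34×33.22 = −63.2554; K_B = 74.658 − 3.34×(0.437 + 26.7) = −15.97958.
Balance: K_A + 15.5×ρ = K_B, so ρ = (K_B − K_A)/15.5 = 47.2758/15.5 = 3.05 g/cm³.

3.05 g/cm³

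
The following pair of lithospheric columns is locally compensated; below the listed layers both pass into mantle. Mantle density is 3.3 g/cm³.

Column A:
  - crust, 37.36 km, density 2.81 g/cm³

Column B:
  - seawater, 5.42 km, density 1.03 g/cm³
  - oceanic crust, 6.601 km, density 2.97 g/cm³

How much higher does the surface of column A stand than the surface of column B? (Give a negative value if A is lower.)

1.16 km

For any compensation level in the mantle, the mantle terms cancel and isostasy reduces to e = (Σt_A − Σt_B) − (Σ(ρt)_A − Σ(ρt)_B) / ρ_m.
Σt_A = 37.36 km; Σt_B = 12.021 km; Σ(ρt)_A = 104.9816; Σ(ρt)_B = 25.18757 (in km·g/cm³).
e = (37.36 − 12.021) − (104.9816 − 25.18757) / 3.3 = 1.16 km.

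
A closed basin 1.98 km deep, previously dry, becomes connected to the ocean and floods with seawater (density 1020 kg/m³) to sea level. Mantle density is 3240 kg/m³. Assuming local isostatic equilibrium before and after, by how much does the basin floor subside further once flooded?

0.91 km

After flooding the water column is d + s deep. Its weight must equal the weight of mantle displaced by the extra subsidence s: (d + s) ρ_w = s ρ_m.
s = d ρ_w / (ρ_m − ρ_w) = 1.98 km × 1020/(3240 − 1020) = 0.91 km.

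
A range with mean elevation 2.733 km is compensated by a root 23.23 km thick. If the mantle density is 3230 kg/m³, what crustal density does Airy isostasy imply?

ρ_c h = (ρ_m − ρ_c) r → ρ_c (h + r) = ρ_m r → ρ_c = ρ_m r / (h + r).
ρ_c = 3230 × 23.23 km / (2.733 km + 23.23 km) = 2890 kg/m³.

2890 kg/m³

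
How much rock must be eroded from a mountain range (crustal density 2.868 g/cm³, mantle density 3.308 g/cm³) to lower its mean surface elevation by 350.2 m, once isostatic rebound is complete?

Net drop Δ = e − u = e − e ρ_c/ρ_m = e (ρ_m − ρ_c)/ρ_m.
e = Δ ρ_m/(ρ_m − ρ_c) = 350.2 m × 3.308/0.44 = 2630 m.

2630 m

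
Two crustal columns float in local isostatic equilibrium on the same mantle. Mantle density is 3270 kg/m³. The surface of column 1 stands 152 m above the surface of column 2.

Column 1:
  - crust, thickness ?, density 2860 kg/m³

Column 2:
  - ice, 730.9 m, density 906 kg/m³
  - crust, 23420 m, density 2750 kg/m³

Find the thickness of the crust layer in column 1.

35100 m

Take the compensation level at the base of the deeper column (depth z_c below the surface of column 1) and equate Σ ρ_i t_i down to z_c; mantle fills any gap and the z_c terms cancel.
Column 1: x×2860 + (z_c − 0 − x)×3270
Column 2: 152×0 + 730.9×906 + 23420×2750 + (z_c − 152 − 24150.9)×3270
The z_c×3270 term appears on both sides and cancels. Collect the known terms of each column as K = Σ(ρt)_known − 3270 × (depth of known layers): K_1 = 0 − 3270×0 = 0; K_2 = 65067195.4 − 3270×(152 + 24150.9) = −14403287.6.
Balance: K_1 − x×(3270 − 2860) = K_2, so x = (K_1 − K_2)/(3270 − 2860) = 14403300/410 = 35100 m.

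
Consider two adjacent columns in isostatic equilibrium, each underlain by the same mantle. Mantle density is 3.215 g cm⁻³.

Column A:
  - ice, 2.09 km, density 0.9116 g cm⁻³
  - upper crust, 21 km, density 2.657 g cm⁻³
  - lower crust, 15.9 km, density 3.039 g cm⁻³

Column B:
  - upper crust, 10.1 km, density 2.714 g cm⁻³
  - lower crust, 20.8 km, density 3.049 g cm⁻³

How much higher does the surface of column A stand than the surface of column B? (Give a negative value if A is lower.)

For any compensation level in the mantle, the mantle terms cancel and isostasy reduces to e = (Σt_A − Σt_B) − (Σ(ρt)_A − Σ(ρt)_B) / ρ_m.
Σt_A = 38.99 km; Σt_B = 30.9 km; Σ(ρt)_A = 106.022344; Σ(ρt)_B = 90.8306 (in km·g cm⁻³).
e = (38.99 − 30.9) − (106.022344 − 90.8306) / 3.215 = 3.36 km.

3.36 km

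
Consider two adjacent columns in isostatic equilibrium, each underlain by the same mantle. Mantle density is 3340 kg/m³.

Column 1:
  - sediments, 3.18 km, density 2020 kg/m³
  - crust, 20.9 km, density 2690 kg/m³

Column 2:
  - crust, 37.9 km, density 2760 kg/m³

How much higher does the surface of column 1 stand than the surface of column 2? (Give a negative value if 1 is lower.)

For any compensation level in the mantle, the mantle terms cancel and isostasy reduces to e = (Σt_1 − Σt_2) − (Σ(ρt)_1 − Σ(ρt)_2) / ρ_m.
Σt_1 = 24.08 km; Σt_2 = 37.9 km; Σ(ρt)_1 = 62644.6; Σ(ρt)_2 = 104604 (in km·kg/m³).
e = (24.08 − 37.9) − (62644.6 − 104604) / 3340 = −1.26 km.

−1.26 km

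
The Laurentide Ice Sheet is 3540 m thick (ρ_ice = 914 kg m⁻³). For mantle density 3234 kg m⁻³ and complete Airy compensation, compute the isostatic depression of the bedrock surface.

1000 m

By Archimedes' principle applied to the lithosphere: the ice load ρ_ice t is balanced by mantle displaced below, ρ_m s.
s = t ρ_ice / ρ_m = 3540 m × 914/3234 = 1000 m.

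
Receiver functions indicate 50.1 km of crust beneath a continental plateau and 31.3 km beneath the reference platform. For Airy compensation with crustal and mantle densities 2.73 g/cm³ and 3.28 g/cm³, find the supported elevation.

3.15 km

Excess crust Δ = 50.1 km − 31.3 km = 18.8 km, split between elevation h and root r with h + r = Δ.
Airy balance ρ_c h = (ρ_m − ρ_c) r gives r = h ρ_c/(ρ_m − ρ_c), so h (1 + ρ_c/(ρ_m − ρ_c)) = Δ, i.e. h = Δ (ρ_m − ρ_c)/ρ_m.
h = 18.8 km × 0.55/3.28 = 3.15 km.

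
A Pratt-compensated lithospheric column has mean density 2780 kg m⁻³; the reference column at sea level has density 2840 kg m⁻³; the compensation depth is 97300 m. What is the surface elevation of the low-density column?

ρ_ref D = ρ (D + h) → h = D (ρ_ref − ρ)/ρ.
h = 97300 m × (2840 − 2780)/2780 = 2100 m.

2100 m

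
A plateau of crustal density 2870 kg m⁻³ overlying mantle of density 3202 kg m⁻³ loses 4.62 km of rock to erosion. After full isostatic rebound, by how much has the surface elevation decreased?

Rebound u = e ρ_c/ρ_m = 4.62 km × 2870/3202 = 4.141 km.
Net surface drop = e − u = 4.62 km − 4.141 km = e (ρ_m − ρ_c)/ρ_m = 0.479 km.

0.479 km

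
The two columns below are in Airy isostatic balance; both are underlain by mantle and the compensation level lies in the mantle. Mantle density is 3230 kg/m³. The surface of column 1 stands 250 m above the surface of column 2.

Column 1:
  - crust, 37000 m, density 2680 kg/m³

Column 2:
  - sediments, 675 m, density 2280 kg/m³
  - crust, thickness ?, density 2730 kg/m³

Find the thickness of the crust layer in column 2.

37800 m

Take the compensation level at the base of the deeper column (depth z_c below the surface of column 1) and equate Σ ρ_i t_i down to z_c; mantle fills any gap and the z_c terms cancel.
Column 1: 37000×2680 + (z_c − 37000)×3230
Column 2: 250×0 + 675×2280 + x×2730 + (z_c − 250 − 675 − x)×3230
The z_c×3230 term appears on both sides and cancels. Collect the known terms of each column as K = Σ(ρt)_known − 3230 × (depth of known layers): K_1 = 99160000 − 3230×37000 = −20350000; K_2 = 1539000 − 3230×(250 + 675) = −1448750.
Balance: K_1 = K_2 − x×(3230 − 2730), so x = (K_2 − K_1)/(3230 − 2730) = 18901200/500 = 37800 m.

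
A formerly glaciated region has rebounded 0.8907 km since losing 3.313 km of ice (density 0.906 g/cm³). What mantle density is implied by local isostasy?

3.37 g/cm³

ρ_m = ρ_ice t / u = 0.906 × 3.313 km/0.8907 km = 3.37 g/cm³.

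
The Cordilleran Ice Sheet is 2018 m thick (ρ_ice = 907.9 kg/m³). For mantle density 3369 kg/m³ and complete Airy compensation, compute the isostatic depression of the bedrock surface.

Balancing pressure at the compensation depth: the ice load ρ_ice t is balanced by mantle displaced below, ρ_m s.
s = t ρ_ice / ρ_m = 2018 m × 907.9/3369 = 544 m.

544 m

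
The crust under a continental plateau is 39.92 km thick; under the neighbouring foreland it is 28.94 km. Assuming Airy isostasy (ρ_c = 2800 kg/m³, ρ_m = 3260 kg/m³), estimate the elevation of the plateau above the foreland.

Excess crust Δ = 39.92 km − 28.94 km = 10.98 km, split between elevation h and root r with h + r = Δ.
Airy balance ρ_c h = (ρ_m − ρ_c) r gives r = h ρ_c/(ρ_m − ρ_c), so h (1 + ρ_c/(ρ_m − ρ_c)) = Δ, i.e. h = Δ (ρ_m − ρ_c)/ρ_m.
h = 10.98 km × 460/3260 = 1.55 km.

1.55 km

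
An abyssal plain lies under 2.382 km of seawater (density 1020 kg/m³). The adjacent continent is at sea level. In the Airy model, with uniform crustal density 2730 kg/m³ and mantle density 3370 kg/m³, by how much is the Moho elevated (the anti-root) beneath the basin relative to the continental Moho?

6.36 km

In Airy isostatic equilibrium: replacing crust with seawater at the top is compensated by replacing crust with mantle at the base: d (ρ_c − ρ_w) = a (ρ_m − ρ_c).
a = d (ρ_c − ρ_w)/(ρ_m − ρ_c) = 2.382 km × 1710/640 = 6.36 km.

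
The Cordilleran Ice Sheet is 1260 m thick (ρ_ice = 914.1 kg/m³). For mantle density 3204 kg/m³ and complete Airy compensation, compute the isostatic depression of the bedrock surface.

By Archimedes' principle applied to the lithosphere: the ice load ρ_ice t is balanced by mantle displaced below, ρ_m s.
s = t ρ_ice / ρ_m = 1260 m × 914.1/3204 = 359 m.

359 m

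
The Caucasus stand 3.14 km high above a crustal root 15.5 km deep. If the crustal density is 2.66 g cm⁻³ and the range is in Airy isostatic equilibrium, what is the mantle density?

3.2 g cm⁻³

Airy balance: ρ_c h = (ρ_m − ρ_c) r → ρ_m = ρ_c (1 + h/r).
ρ_m = 2.66 × (1 + 3.14 km/15.5 km) = 3.2 g cm⁻³.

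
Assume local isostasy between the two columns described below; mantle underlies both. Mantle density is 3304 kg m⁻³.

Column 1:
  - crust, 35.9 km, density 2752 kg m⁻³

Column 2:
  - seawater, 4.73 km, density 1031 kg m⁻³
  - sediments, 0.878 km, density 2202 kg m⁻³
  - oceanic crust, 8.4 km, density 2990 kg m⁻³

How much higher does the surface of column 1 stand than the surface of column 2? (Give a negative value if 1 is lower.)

For any compensation level in the mantle, the mantle terms cancel and isostasy reduces to e = (Σt_1 − Σt_2) − (Σ(ρt)_1 − Σ(ρt)_2) / ρ_m.
Σt_1 = 35.9 km; Σt_2 = 14.008 km; Σ(ρt)_1 = 98796.8; Σ(ρt)_2 = 31925.986 (in km·kg m⁻³).
e = (35.9 − 14.008) − (98796.8 − 31925.986) / 3304 = 1.65 km.

1.65 km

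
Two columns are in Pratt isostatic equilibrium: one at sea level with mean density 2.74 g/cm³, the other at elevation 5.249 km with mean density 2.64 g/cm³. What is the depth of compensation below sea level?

ρ_ref D = ρ (D + h) → D (ρ_ref − ρ) = ρ h.
D = ρ h/(ρ_ref − ρ) = 2.64 × 5.249 km/(2.74 − 2.64) = 139 km.

139 km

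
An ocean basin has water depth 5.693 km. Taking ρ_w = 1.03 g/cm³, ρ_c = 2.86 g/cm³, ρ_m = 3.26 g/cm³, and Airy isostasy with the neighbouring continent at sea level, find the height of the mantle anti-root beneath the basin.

For local isostatic compensation: replacing crust with seawater at the top is compensated by replacing crust with mantle at the base: d (ρ_c − ρ_w) = a (ρ_m − ρ_c).
a = d (ρ_c − ρ_w)/(ρ_m − ρ_c) = 5.693 km × 1.83/0.4 = 26 km.

26 km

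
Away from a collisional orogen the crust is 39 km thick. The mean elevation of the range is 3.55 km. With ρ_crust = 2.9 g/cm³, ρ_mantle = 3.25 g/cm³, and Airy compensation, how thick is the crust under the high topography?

Root depth r = h ρ_c / (ρ_m − ρ_c) = 3.55 km × 2.9 / 0.35 = 29.41 km.
Total thickness = T + h + r = 39 km + 3.55 km + 29.41 km = 72 km.

72 km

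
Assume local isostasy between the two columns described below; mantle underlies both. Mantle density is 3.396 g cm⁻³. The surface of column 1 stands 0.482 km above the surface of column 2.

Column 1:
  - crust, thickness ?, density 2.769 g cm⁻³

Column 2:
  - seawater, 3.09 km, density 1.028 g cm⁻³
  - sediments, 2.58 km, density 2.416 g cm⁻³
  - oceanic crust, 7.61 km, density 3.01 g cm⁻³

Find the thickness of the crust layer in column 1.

23 km

Take the compensation level at the base of the deeper column (depth z_c below the surface of column 1) and equate Σ ρ_i t_i down to z_c; mantle fills any gap and the z_c terms cancel.
Column 1: x×2.769 + (z_c − 0 − x)×3.396
Column 2: 0.482×0 + 3.09×1.028 + 2.58×2.416 + 7.61×3.01 + (z_c − 0.482 − 13.28)×3.396
The z_c×3.396 term appears on both sides and cancels. Collect the known terms of each column as K = Σ(ρt)_known − 3.396 × (depth of known layers): K_1 = 0 − 3.396×0 = 0; K_2 = 32.3159 − 3.396×(0.482 + 13.28) = −14.419852.
Balance: K_1 − x×(3.396 − 2.769) = K_2, so x = (K_1 − K_2)/(3.396 − 2.769) = 14.4199/0.627 = 23 km.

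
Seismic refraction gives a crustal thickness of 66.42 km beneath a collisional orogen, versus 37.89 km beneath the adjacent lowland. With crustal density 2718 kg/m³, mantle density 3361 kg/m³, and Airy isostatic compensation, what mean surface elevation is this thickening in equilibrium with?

5.46 km

Excess crust Δ = 66.42 km − 37.89 km = 28.53 km, split between elevation h and root r with h + r = Δ.
Airy balance ρ_c h = (ρ_m − ρ_c) r gives r = h ρ_c/(ρ_m − ρ_c), so h (1 + ρ_c/(ρ_m − ρ_c)) = Δ, i.e. h = Δ (ρ_m − ρ_c)/ρ_m.
h = 28.53 km × 643/3361 = 5.46 km.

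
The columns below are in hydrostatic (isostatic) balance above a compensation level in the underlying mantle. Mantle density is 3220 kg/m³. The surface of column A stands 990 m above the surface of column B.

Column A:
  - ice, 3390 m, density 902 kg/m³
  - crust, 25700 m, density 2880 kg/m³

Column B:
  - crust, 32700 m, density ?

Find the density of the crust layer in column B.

2810 kg/m³

Take the compensation level at the base of the deeper column (depth z_c below the surface of column A) and equate Σ ρ_i t_i down to z_c; mantle fills any gap and the z_c terms cancel.
Column A: 3390×902 + 25700×2880 + (z_c − 29090)×3220
Column B: 990×0 + 32700×ρ + (z_c − 990 − 32700)×3220
The z_c×3220 term appears on both sides and cancels. Collect the known terms of each column as K = Σ(ρt)_known − 3220 × (depth of known layers): K_A = 77073780 − 3220×29090 = −16596020; K_B = 0 − 3220×(990 + 32700) = −108481800.
Balance: K_A = K_B + 32700×ρ, so ρ = (K_A − K_B)/32700 = 91885800/32700 = 2810 kg/m³.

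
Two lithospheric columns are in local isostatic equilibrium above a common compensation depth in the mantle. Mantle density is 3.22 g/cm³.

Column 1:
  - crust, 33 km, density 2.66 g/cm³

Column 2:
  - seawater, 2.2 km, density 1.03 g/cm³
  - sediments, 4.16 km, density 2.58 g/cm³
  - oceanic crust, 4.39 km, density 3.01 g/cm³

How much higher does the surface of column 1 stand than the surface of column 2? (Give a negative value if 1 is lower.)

3.13 km

For any compensation level in the mantle, the mantle terms cancel and isostasy reduces to e = (Σt_1 − Σt_2) − (Σ(ρt)_1 − Σ(ρt)_2) / ρ_m.
Σt_1 = 33 km; Σt_2 = 10.75 km; Σ(ρt)_1 = 87.78; Σ(ρt)_2 = 26.2127 (in km·g/cm³).
e = (33 − 10.75) − (87.78 − 26.2127) / 3.22 = 3.13 km.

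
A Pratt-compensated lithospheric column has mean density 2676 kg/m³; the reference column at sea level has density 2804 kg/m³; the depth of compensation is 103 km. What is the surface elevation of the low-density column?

ρ_ref D = ρ (D + h) → h = D (ρ_ref − ρ)/ρ.
h = 103 km × (2804 − 2676)/2676 = 4.93 km.

4.93 km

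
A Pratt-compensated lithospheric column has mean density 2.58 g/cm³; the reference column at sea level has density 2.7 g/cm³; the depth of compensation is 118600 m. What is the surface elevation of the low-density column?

ρ_ref D = ρ (D + h) → h = D (ρ_ref − ρ)/ρ.
h = 118600 m × (2.7 − 2.58)/2.58 = 5520 m.

5520 m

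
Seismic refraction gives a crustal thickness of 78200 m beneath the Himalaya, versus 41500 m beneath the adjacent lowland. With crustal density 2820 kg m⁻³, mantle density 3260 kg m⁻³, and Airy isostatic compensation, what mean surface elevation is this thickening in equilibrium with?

Excess crust Δ = 78200 m − 41500 m = 36700 m, split between elevation h and root r with h + r = Δ.
Airy balance ρ_c h = (ρ_m − ρ_c) r gives r = h ρ_c/(ρ_m − ρ_c), so h (1 + ρ_c/(ρ_m − ρ_c)) = Δ, i.e. h = Δ (ρ_m − ρ_c)/ρ_m.
h = 36700 m × 440/3260 = 4950 m.

4950 m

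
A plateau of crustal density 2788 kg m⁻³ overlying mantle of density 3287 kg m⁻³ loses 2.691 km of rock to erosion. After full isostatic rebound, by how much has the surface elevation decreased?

Rebound u = e ρ_c/ρ_m = 2.691 km × 2788/3287 = 2.282 km.
Net surface drop = e − u = 2.691 km − 2.282 km = e (ρ_m − ρ_c)/ρ_m = 0.409 km.

0.409 km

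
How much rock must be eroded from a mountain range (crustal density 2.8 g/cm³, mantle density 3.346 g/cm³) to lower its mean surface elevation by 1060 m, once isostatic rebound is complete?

Net drop Δ = e − u = e − e ρ_c/ρ_m = e (ρ_m − ρ_c)/ρ_m.
e = Δ ρ_m/(ρ_m − ρ_c) = 1060 m × 3.346/0.546 = 6500 m.

6500 m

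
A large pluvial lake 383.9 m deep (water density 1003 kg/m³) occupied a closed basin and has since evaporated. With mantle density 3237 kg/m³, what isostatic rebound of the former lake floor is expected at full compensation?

119 m

u = d ρ_w/ρ_m = 383.9 m × 1003/3237 = 119 m.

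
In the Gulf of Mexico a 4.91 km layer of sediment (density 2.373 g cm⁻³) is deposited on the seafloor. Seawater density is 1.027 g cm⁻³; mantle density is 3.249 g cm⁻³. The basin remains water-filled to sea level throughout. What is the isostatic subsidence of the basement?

Submarine loading: the sediment displaces seawater, and the subsidence is in turn flooded, so s (ρ_m − ρ_w) = t (ρ_sed − ρ_w).
s = 4.91 km × (2.373 − 1.027) / (3.249 − 1.027) = 2.97 km.

2.97 km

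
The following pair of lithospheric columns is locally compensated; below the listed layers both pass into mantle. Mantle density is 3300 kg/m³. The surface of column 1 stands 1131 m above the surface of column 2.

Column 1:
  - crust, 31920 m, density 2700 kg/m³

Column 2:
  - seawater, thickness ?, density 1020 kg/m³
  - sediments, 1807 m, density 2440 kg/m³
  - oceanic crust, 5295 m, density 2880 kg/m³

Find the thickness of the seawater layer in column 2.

Take the compensation level at the base of the deeper column (depth z_c below the surface of column 1) and equate Σ ρ_i t_i down to z_c; mantle fills any gap and the z_c terms cancel.
Column 1: 31920×2700 + (z_c − 31920)×3300
Column 2: 1131×0 + x×1020 + 1807×2440 + 5295×2880 + (z_c − 1131 − 7102 − x)×3300
The z_c×3300 term appears on both sides and cancels. Collect the known terms of each column as K = Σ(ρt)_known − 3300 × (depth of known layers): K_1 = 86184000 − 3300×31920 = −19152000; K_2 = 19658680 − 3300×(1131 + 7102) = −7510220.
Balance: K_1 = K_2 − x×(3300 − 1020), so x = (K_2 − K_1)/(3300 − 1020) = 11641800/2280 = 5110 m.

5110 m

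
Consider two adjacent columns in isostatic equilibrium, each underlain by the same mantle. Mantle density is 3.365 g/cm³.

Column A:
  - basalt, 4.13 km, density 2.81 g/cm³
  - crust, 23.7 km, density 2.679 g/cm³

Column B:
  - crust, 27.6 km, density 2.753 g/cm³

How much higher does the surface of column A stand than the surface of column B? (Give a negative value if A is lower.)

For any compensation level in the mantle, the mantle terms cancel and isostasy reduces to e = (Σt_A − Σt_B) − (Σ(ρt)_A − Σ(ρt)_B) / ρ_m.
Σt_A = 27.83 km; Σt_B = 27.6 km; Σ(ρt)_A = 75.0976; Σ(ρt)_B = 75.9828 (in km·g/cm³).
e = (27.83 − 27.6) − (75.0976 − 75.9828) / 3.365 = 0.493 km.

0.493 km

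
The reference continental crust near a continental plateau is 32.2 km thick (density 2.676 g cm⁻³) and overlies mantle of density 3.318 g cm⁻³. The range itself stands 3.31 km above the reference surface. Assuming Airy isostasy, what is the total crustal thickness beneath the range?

49.3 km

Root depth r = h ρ_c / (ρ_m − ρ_c) = 3.31 km × 2.676 / 0.642 = 13.8 km.
Total thickness = T + h + r = 32.2 km + 3.31 km + 13.8 km = 49.3 km.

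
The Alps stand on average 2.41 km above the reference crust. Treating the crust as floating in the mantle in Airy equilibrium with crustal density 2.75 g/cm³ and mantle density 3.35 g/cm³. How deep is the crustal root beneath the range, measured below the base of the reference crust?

11 km

For local isostatic compensation: the weight of the topography is balanced by the buoyancy of the root, ρ_c h = (ρ_m − ρ_c) r.
r = h · ρ_c / (ρ_m − ρ_c) = 2.41 km × 2.75 / (3.35 − 2.75) = 11 km.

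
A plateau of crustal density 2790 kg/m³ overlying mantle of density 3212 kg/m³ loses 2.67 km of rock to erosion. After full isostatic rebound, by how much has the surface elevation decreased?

Rebound u = e ρ_c/ρ_m = 2.67 km × 2790/3212 = 2.319 km.
Net surface drop = e − u = 2.67 km − 2.319 km = e (ρ_m − ρ_c)/ρ_m = 0.351 km.

0.351 km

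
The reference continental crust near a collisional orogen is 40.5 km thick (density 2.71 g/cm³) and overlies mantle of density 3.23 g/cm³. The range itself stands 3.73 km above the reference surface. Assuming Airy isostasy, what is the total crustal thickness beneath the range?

Root depth r = h ρ_c / (ρ_m − ρ_c) = 3.73 km × 2.71 / 0.52 = 19.44 km.
Total thickness = T + h + r = 40.5 km + 3.73 km + 19.44 km = 63.7 km.

63.7 km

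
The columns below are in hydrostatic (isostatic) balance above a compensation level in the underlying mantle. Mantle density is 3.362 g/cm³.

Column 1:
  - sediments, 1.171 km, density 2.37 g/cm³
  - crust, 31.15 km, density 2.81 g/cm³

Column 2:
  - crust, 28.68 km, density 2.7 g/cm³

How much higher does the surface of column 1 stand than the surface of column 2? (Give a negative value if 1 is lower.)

For any compensation level in the mantle, the mantle terms cancel and isostasy reduces to e = (Σt_1 − Σt_2) − (Σ(ρt)_1 − Σ(ρt)_2) / ρ_m.
Σt_1 = 32.321 km; Σt_2 = 28.68 km; Σ(ρt)_1 = 90.30677; Σ(ρt)_2 = 77.436 (in km·g/cm³).
e = (32.321 − 28.68) − (90.30677 − 77.436) / 3.362 = −0.187 km.

−0.187 km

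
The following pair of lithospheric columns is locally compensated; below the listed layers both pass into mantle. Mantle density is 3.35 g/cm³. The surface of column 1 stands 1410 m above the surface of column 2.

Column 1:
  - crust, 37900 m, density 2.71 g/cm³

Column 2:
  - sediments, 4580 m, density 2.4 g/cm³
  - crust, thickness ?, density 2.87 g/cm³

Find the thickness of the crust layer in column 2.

31600 m

Take the compensation level at the base of the deeper column (depth z_c below the surface of column 1) and equate Σ ρ_i t_i down to z_c; mantle fills any gap and the z_c terms cancel.
Column 1: 37900×2.71 + (z_c − 37900)×3.35
Column 2: 1410×0 + 4580×2.4 + x×2.87 + (z_c − 1410 − 4580 − x)×3.35
The z_c×3.35 term appears on both sides and cancels. Collect the known terms of each column as K = Σ(ρt)_known − 3.35 × (depth of known layers): K_1 = 102709 − 3.35×37900 = −24256; K_2 = 10992 − 3.35×(1410 + 4580) = −9074.5.
Balance: K_1 = K_2 − x×(3.35 − 2.87), so x = (K_2 − K_1)/(3.35 − 2.87) = 15181.5/0.48 = 31600 m.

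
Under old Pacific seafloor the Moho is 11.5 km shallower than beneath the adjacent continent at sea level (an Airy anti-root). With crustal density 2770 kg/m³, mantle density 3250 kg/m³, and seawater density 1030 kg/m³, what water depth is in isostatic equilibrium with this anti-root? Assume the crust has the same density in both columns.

3.17 km

Replacing a thickness d of crust by seawater at the top must be balanced by replacing crust with mantle at the base: d (ρ_c − ρ_w) = a (ρ_m − ρ_c).
d = a (ρ_m − ρ_c)/(ρ_c − ρ_w) = 11.5 km × 480/1740 = 3.17 km.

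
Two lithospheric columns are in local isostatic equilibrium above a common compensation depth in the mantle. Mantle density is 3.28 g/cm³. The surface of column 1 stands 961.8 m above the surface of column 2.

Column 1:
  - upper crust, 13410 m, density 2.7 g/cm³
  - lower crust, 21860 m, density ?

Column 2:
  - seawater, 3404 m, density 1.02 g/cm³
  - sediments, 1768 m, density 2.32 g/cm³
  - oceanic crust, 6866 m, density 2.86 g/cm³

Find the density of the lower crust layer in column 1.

Take the compensation level at the base of the deeper column (depth z_c below the surface of column 1) and equate Σ ρ_i t_i down to z_c; mantle fills any gap and the z_c terms cancel.
Column 1: 13410×2.7 + 21860×ρ + (z_c − 35270)×3.28
Column 2: 961.8×0 + 3404×1.02 + 1768×2.32 + 6866×2.86 + (z_c − 961.8 − 12038)×3.28
The z_c×3.28 term appears on both sides and cancels. Collect the known terms of each column as K = Σ(ρt)_known − 3.28 × (depth of known layers): K_1 = 36207 − 3.28×35270 = −79478.6; K_2 = 27210.6 − 3.28×(961.8 + 12038) = −15428.744.
Balance: K_1 + 21860×ρ = K_2, so ρ = (K_2 − K_1)/21860 = 64049.9/21860 = 2.93 g/cm³.

2.93 g/cm³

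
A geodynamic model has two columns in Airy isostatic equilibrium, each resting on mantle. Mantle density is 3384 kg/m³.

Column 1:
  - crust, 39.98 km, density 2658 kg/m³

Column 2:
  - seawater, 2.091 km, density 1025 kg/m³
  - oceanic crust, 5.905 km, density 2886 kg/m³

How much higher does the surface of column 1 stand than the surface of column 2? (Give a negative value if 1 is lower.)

For any compensation level in the mantle, the mantle terms cancel and isostasy reduces to e = (Σt_1 − Σt_2) − (Σ(ρt)_1 − Σ(ρt)_2) / ρ_m.
Σt_1 = 39.98 km; Σt_2 = 7.996 km; Σ(ρt)_1 = 106266.84; Σ(ρt)_2 = 19185.105 (in km·kg/m³).
e = (39.98 − 7.996) − (106266.84 − 19185.105) / 3384 = 6.25 km.

6.25 km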